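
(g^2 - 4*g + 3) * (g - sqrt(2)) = g^3 - 4*g^2 - sqrt(2)*g^2 + 3*g + 4*sqrt(2)*g - 3*sqrt(2)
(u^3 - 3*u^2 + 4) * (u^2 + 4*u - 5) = u^5 + u^4 - 17*u^3 + 19*u^2 + 16*u - 20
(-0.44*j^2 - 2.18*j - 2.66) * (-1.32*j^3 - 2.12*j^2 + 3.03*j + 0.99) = 0.5808*j^5 + 3.8104*j^4 + 6.7996*j^3 - 1.4018*j^2 - 10.218*j - 2.6334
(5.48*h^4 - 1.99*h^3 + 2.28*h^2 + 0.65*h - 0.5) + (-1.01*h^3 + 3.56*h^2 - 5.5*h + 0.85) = 5.48*h^4 - 3.0*h^3 + 5.84*h^2 - 4.85*h + 0.35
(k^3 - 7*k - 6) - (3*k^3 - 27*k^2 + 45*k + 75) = -2*k^3 + 27*k^2 - 52*k - 81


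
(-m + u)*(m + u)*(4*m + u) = -4*m^3 - m^2*u + 4*m*u^2 + u^3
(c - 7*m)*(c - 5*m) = c^2 - 12*c*m + 35*m^2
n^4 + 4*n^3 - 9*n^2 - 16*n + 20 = (n - 2)*(n - 1)*(n + 2)*(n + 5)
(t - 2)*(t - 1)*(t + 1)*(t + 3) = t^4 + t^3 - 7*t^2 - t + 6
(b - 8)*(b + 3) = b^2 - 5*b - 24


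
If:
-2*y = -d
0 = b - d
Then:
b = 2*y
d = 2*y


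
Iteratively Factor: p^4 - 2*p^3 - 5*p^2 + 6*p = (p + 2)*(p^3 - 4*p^2 + 3*p) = p*(p + 2)*(p^2 - 4*p + 3) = p*(p - 1)*(p + 2)*(p - 3)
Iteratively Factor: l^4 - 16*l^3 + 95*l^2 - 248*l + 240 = (l - 3)*(l^3 - 13*l^2 + 56*l - 80) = (l - 5)*(l - 3)*(l^2 - 8*l + 16) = (l - 5)*(l - 4)*(l - 3)*(l - 4)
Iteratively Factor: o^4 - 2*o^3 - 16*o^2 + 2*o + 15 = (o + 1)*(o^3 - 3*o^2 - 13*o + 15) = (o - 1)*(o + 1)*(o^2 - 2*o - 15) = (o - 1)*(o + 1)*(o + 3)*(o - 5)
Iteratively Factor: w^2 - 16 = (w + 4)*(w - 4)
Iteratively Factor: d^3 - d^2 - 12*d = (d)*(d^2 - d - 12) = d*(d + 3)*(d - 4)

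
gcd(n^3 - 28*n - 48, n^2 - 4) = n + 2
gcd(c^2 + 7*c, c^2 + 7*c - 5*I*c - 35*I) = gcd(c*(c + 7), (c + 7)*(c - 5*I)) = c + 7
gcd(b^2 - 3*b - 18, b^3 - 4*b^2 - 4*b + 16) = 1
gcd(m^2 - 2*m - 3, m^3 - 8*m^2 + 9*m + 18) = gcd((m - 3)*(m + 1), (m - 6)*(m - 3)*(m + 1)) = m^2 - 2*m - 3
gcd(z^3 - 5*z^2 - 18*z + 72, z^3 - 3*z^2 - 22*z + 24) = z^2 - 2*z - 24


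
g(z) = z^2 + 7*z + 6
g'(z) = 2*z + 7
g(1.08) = 14.73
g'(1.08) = 9.16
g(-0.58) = 2.28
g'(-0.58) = 5.84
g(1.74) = 21.21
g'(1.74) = 10.48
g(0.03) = 6.21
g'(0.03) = 7.06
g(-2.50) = -5.25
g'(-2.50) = 2.00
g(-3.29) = -6.21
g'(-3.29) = 0.42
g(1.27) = 16.50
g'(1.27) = 9.54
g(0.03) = 6.21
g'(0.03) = 7.06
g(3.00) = 36.00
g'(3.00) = 13.00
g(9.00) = 150.00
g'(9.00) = 25.00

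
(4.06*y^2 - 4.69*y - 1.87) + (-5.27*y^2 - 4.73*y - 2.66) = -1.21*y^2 - 9.42*y - 4.53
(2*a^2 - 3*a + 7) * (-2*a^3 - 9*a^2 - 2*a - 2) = -4*a^5 - 12*a^4 + 9*a^3 - 61*a^2 - 8*a - 14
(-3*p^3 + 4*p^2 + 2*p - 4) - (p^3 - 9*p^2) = -4*p^3 + 13*p^2 + 2*p - 4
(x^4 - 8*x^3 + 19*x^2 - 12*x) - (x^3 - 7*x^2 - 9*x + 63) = x^4 - 9*x^3 + 26*x^2 - 3*x - 63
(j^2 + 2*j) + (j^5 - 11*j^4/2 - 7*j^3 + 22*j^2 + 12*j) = j^5 - 11*j^4/2 - 7*j^3 + 23*j^2 + 14*j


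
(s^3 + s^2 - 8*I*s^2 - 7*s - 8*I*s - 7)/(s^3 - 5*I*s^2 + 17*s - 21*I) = (s + 1)/(s + 3*I)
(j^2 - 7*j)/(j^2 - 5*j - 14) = j/(j + 2)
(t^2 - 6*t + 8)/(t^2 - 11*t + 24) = (t^2 - 6*t + 8)/(t^2 - 11*t + 24)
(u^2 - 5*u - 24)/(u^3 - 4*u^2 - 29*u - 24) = 1/(u + 1)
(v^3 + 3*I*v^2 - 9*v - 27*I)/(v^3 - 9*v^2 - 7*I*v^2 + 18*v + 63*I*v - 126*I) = (v^2 + 3*v*(1 + I) + 9*I)/(v^2 - v*(6 + 7*I) + 42*I)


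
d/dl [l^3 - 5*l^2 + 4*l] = 3*l^2 - 10*l + 4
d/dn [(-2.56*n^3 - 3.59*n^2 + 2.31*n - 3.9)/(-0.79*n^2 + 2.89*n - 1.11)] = (2.0224*n^4 - 14.7968*n^3 - 0.0253999999999994*n^2 + 1.8078*n + 8.7069)/(0.6241*n^4 - 4.5662*n^3 + 10.1059*n^2 - 6.4158*n + 1.2321)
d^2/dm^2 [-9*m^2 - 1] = -18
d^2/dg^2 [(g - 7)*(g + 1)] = 2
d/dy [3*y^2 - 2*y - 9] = 6*y - 2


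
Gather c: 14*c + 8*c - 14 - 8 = 22*c - 22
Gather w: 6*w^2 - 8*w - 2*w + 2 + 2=6*w^2 - 10*w + 4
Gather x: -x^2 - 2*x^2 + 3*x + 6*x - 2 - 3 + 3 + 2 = -3*x^2 + 9*x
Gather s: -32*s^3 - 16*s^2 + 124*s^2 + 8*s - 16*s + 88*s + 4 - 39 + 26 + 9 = -32*s^3 + 108*s^2 + 80*s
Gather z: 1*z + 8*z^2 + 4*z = 8*z^2 + 5*z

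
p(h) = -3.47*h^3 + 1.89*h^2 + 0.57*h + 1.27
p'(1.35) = -13.30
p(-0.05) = 1.25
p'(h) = -10.41*h^2 + 3.78*h + 0.57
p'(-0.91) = -11.49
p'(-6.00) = -396.87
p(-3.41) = 158.90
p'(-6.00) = -396.87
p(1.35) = -3.05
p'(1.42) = -15.05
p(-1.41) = 13.95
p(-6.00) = 815.41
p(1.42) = -4.05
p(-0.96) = 5.53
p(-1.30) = 11.35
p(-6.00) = 815.41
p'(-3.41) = -133.37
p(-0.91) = 4.93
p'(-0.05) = 0.35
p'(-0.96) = -12.65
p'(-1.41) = -25.46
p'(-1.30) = -21.94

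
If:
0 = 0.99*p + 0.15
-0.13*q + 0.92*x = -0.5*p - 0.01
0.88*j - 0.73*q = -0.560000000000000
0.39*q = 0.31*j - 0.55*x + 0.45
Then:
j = 0.20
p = -0.15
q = 1.01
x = 0.21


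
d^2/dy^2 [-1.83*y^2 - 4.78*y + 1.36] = -3.66000000000000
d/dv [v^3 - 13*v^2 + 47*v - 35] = 3*v^2 - 26*v + 47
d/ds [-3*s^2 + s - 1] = 1 - 6*s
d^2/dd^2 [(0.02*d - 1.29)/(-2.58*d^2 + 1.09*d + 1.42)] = ((0.02*d - 1.29)*(5.16*d - 1.09)*(10.32*d - 2.18) + (0.3096*d - 6.7)*(-2.58*d^2 + 1.09*d + 1.42))/(-2.58*d^2 + 1.09*d + 1.42)^3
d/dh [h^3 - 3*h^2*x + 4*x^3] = 3*h*(h - 2*x)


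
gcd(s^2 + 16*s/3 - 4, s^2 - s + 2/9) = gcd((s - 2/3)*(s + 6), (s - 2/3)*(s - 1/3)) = s - 2/3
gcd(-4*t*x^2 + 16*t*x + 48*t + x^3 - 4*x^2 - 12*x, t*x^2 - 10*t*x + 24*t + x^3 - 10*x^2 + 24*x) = x - 6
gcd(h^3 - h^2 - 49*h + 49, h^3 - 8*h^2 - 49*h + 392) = h^2 - 49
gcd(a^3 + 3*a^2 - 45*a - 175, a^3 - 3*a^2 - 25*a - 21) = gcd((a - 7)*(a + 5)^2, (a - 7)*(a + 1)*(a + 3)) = a - 7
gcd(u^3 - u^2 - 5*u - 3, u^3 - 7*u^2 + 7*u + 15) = u^2 - 2*u - 3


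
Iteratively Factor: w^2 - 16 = (w + 4)*(w - 4)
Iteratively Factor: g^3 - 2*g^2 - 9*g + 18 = (g + 3)*(g^2 - 5*g + 6) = (g - 3)*(g + 3)*(g - 2)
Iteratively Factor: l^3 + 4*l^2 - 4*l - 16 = (l + 2)*(l^2 + 2*l - 8) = (l - 2)*(l + 2)*(l + 4)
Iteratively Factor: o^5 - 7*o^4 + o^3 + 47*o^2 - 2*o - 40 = (o + 2)*(o^4 - 9*o^3 + 19*o^2 + 9*o - 20) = (o + 1)*(o + 2)*(o^3 - 10*o^2 + 29*o - 20) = (o - 4)*(o + 1)*(o + 2)*(o^2 - 6*o + 5) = (o - 5)*(o - 4)*(o + 1)*(o + 2)*(o - 1)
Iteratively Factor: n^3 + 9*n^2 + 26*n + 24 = (n + 4)*(n^2 + 5*n + 6) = (n + 3)*(n + 4)*(n + 2)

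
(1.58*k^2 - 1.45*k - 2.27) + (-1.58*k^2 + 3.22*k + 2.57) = 1.77*k + 0.3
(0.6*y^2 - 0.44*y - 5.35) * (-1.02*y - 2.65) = -0.612*y^3 - 1.1412*y^2 + 6.623*y + 14.1775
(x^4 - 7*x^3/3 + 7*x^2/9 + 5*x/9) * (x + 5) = x^5 + 8*x^4/3 - 98*x^3/9 + 40*x^2/9 + 25*x/9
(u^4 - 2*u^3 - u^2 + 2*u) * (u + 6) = u^5 + 4*u^4 - 13*u^3 - 4*u^2 + 12*u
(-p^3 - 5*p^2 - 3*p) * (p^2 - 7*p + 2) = -p^5 + 2*p^4 + 30*p^3 + 11*p^2 - 6*p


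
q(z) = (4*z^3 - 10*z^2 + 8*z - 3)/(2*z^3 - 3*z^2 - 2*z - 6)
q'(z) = (-6*z^2 + 6*z + 2)*(4*z^3 - 10*z^2 + 8*z - 3)/(2*z^3 - 3*z^2 - 2*z - 6)^2 + (12*z^2 - 20*z + 8)/(2*z^3 - 3*z^2 - 2*z - 6)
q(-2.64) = 2.87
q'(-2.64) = 0.26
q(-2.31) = 2.95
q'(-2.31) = 0.27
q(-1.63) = 3.09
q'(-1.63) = 0.05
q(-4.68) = 2.50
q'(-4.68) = 0.11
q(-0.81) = 2.45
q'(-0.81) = -2.08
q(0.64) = 0.12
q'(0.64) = -0.06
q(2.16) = -1.91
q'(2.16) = -10.97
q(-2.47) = 2.91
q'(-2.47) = 0.27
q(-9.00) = 2.25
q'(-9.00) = 0.03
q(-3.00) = 2.78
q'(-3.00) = 0.23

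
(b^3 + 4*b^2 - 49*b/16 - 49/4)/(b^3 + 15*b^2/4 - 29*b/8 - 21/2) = (4*b + 7)/(2*(2*b + 3))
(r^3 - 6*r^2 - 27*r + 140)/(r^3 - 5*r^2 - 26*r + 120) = (r - 7)/(r - 6)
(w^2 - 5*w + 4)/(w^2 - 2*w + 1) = (w - 4)/(w - 1)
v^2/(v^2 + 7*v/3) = 3*v/(3*v + 7)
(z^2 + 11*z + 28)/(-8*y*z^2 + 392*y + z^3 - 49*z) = (-z - 4)/(8*y*z - 56*y - z^2 + 7*z)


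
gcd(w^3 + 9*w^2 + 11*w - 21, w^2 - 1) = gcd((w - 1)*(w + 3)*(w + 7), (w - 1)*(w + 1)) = w - 1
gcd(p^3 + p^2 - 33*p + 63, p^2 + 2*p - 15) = p - 3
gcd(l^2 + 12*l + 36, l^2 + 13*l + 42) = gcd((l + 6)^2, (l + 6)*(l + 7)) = l + 6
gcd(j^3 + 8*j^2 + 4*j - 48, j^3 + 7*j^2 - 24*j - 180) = j + 6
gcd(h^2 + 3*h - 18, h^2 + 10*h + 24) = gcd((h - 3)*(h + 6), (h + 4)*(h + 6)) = h + 6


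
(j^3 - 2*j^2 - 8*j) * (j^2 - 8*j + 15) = j^5 - 10*j^4 + 23*j^3 + 34*j^2 - 120*j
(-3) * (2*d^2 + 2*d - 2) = -6*d^2 - 6*d + 6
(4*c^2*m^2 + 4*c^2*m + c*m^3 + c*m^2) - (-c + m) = 4*c^2*m^2 + 4*c^2*m + c*m^3 + c*m^2 + c - m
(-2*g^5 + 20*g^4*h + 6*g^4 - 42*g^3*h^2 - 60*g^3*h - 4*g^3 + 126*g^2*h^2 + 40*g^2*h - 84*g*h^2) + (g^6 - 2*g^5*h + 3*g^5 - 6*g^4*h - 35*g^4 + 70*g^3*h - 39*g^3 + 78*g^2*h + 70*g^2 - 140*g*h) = g^6 - 2*g^5*h + g^5 + 14*g^4*h - 29*g^4 - 42*g^3*h^2 + 10*g^3*h - 43*g^3 + 126*g^2*h^2 + 118*g^2*h + 70*g^2 - 84*g*h^2 - 140*g*h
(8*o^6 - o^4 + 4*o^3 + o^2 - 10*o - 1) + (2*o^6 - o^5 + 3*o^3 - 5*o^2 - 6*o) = 10*o^6 - o^5 - o^4 + 7*o^3 - 4*o^2 - 16*o - 1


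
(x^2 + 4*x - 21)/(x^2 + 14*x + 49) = (x - 3)/(x + 7)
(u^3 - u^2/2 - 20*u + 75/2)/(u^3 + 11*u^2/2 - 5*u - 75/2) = (u - 3)/(u + 3)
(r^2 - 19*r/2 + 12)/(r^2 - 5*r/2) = (2*r^2 - 19*r + 24)/(r*(2*r - 5))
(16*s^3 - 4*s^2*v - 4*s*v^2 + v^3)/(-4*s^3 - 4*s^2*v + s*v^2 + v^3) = (-4*s + v)/(s + v)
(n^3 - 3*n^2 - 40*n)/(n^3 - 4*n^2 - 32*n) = (n + 5)/(n + 4)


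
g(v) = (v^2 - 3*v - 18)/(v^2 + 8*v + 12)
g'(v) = (-2*v - 8)*(v^2 - 3*v - 18)/(v^2 + 8*v + 12)^2 + (2*v - 3)/(v^2 + 8*v + 12)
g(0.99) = -0.96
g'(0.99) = 0.41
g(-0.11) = -1.59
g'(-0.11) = 0.82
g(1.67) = -0.72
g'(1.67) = 0.30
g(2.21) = -0.57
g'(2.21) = 0.25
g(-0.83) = -2.45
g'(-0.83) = 1.80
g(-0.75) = -2.31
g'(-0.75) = 1.61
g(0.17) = -1.38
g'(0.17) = 0.66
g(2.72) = -0.46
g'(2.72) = 0.21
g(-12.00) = 2.70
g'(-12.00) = 0.27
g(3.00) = -0.40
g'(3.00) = 0.19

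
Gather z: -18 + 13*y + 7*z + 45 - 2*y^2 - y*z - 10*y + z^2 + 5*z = -2*y^2 + 3*y + z^2 + z*(12 - y) + 27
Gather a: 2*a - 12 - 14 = 2*a - 26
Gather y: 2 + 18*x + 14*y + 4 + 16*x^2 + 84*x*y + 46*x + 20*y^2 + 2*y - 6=16*x^2 + 64*x + 20*y^2 + y*(84*x + 16)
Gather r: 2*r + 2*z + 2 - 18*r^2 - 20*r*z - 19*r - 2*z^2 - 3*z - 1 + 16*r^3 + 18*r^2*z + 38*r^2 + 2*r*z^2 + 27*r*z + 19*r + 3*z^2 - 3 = 16*r^3 + r^2*(18*z + 20) + r*(2*z^2 + 7*z + 2) + z^2 - z - 2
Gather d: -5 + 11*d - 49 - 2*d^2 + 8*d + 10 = -2*d^2 + 19*d - 44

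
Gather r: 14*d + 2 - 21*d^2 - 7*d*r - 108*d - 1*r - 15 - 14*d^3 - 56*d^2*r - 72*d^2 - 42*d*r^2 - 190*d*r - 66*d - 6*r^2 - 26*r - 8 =-14*d^3 - 93*d^2 - 160*d + r^2*(-42*d - 6) + r*(-56*d^2 - 197*d - 27) - 21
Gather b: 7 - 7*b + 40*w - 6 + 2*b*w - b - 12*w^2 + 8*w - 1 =b*(2*w - 8) - 12*w^2 + 48*w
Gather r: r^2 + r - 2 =r^2 + r - 2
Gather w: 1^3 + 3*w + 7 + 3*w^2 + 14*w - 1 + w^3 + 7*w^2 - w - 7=w^3 + 10*w^2 + 16*w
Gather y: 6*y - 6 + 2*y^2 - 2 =2*y^2 + 6*y - 8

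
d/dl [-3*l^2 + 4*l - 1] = 4 - 6*l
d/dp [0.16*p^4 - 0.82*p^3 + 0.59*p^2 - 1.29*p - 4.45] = 0.64*p^3 - 2.46*p^2 + 1.18*p - 1.29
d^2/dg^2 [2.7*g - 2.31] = 0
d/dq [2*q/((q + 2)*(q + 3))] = 2*(6 - q^2)/(q^4 + 10*q^3 + 37*q^2 + 60*q + 36)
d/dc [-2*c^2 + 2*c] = 2 - 4*c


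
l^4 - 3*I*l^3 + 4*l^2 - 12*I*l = l*(l - 3*I)*(l - 2*I)*(l + 2*I)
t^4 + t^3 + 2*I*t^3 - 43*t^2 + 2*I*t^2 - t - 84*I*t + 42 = (t - 6)*(t + 7)*(t + I)^2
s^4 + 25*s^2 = s^2*(s - 5*I)*(s + 5*I)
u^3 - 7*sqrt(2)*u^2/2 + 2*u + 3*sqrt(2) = (u - 3*sqrt(2))*(u - sqrt(2))*(u + sqrt(2)/2)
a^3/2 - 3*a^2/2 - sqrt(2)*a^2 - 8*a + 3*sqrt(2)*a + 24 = (a/2 + sqrt(2))*(a - 3)*(a - 4*sqrt(2))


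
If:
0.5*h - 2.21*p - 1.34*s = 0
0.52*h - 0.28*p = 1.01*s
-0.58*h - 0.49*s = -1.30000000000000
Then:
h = 1.54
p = -0.16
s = 0.83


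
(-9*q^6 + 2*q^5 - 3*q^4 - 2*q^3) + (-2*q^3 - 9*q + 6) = -9*q^6 + 2*q^5 - 3*q^4 - 4*q^3 - 9*q + 6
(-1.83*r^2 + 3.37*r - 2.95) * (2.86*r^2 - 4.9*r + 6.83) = -5.2338*r^4 + 18.6052*r^3 - 37.4489*r^2 + 37.4721*r - 20.1485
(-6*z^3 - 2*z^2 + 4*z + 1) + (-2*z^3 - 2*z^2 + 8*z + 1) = -8*z^3 - 4*z^2 + 12*z + 2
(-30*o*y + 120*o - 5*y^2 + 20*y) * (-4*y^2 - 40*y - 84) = 120*o*y^3 + 720*o*y^2 - 2280*o*y - 10080*o + 20*y^4 + 120*y^3 - 380*y^2 - 1680*y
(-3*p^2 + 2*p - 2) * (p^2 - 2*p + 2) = -3*p^4 + 8*p^3 - 12*p^2 + 8*p - 4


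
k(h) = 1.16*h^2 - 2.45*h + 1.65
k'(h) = 2.32*h - 2.45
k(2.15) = 1.74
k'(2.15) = 2.54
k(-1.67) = 8.98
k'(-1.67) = -6.32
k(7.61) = 50.18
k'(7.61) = 15.21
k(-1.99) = 11.12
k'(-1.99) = -7.07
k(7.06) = 42.17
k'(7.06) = 13.93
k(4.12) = 11.25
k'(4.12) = 7.11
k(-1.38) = 7.24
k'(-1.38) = -5.65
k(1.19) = 0.38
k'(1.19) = 0.31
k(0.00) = 1.65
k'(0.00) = -2.45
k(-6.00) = 58.11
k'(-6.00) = -16.37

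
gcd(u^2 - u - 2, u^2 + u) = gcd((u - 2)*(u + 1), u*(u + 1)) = u + 1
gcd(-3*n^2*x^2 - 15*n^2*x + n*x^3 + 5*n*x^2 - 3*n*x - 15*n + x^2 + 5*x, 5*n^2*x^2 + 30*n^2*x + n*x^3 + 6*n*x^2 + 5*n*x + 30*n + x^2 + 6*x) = n*x + 1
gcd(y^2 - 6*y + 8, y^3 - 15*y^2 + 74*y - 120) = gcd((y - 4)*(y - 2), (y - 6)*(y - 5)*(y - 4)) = y - 4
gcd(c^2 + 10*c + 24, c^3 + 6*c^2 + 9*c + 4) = c + 4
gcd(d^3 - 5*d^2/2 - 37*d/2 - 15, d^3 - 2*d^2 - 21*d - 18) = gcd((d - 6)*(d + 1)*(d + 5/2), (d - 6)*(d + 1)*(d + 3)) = d^2 - 5*d - 6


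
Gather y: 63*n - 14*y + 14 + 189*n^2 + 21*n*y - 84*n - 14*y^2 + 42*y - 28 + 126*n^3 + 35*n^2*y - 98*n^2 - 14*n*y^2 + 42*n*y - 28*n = 126*n^3 + 91*n^2 - 49*n + y^2*(-14*n - 14) + y*(35*n^2 + 63*n + 28) - 14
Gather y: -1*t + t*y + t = t*y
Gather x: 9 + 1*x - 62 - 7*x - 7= -6*x - 60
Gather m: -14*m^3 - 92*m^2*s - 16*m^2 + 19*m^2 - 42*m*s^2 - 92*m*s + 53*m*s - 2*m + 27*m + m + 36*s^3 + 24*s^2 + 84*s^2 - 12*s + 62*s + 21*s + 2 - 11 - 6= -14*m^3 + m^2*(3 - 92*s) + m*(-42*s^2 - 39*s + 26) + 36*s^3 + 108*s^2 + 71*s - 15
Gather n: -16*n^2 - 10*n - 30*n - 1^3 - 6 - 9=-16*n^2 - 40*n - 16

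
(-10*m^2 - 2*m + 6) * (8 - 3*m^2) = 30*m^4 + 6*m^3 - 98*m^2 - 16*m + 48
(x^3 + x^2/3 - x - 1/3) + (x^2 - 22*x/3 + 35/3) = x^3 + 4*x^2/3 - 25*x/3 + 34/3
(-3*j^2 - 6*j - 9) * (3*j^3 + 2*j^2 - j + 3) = -9*j^5 - 24*j^4 - 36*j^3 - 21*j^2 - 9*j - 27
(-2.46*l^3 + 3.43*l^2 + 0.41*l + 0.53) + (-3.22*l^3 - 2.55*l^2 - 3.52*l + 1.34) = -5.68*l^3 + 0.88*l^2 - 3.11*l + 1.87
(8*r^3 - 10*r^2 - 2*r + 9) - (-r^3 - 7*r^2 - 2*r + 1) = 9*r^3 - 3*r^2 + 8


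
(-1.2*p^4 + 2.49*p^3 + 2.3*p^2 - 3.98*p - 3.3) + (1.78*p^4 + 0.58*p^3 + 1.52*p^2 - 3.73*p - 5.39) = 0.58*p^4 + 3.07*p^3 + 3.82*p^2 - 7.71*p - 8.69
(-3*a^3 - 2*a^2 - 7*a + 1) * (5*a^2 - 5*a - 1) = -15*a^5 + 5*a^4 - 22*a^3 + 42*a^2 + 2*a - 1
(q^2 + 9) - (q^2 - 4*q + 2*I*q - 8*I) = 4*q - 2*I*q + 9 + 8*I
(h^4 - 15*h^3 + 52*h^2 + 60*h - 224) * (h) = h^5 - 15*h^4 + 52*h^3 + 60*h^2 - 224*h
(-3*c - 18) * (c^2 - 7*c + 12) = -3*c^3 + 3*c^2 + 90*c - 216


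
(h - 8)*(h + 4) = h^2 - 4*h - 32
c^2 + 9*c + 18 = (c + 3)*(c + 6)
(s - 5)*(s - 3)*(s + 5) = s^3 - 3*s^2 - 25*s + 75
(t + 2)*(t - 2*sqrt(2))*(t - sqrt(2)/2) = t^3 - 5*sqrt(2)*t^2/2 + 2*t^2 - 5*sqrt(2)*t + 2*t + 4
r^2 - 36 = (r - 6)*(r + 6)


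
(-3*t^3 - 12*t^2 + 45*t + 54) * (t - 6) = -3*t^4 + 6*t^3 + 117*t^2 - 216*t - 324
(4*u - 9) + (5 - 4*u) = -4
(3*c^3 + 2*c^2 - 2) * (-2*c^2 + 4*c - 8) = -6*c^5 + 8*c^4 - 16*c^3 - 12*c^2 - 8*c + 16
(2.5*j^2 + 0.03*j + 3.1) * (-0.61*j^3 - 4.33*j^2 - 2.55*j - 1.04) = -1.525*j^5 - 10.8433*j^4 - 8.3959*j^3 - 16.0995*j^2 - 7.9362*j - 3.224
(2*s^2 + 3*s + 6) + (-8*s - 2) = 2*s^2 - 5*s + 4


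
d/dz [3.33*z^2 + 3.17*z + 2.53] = 6.66*z + 3.17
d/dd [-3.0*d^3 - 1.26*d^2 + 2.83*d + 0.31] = -9.0*d^2 - 2.52*d + 2.83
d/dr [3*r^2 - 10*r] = 6*r - 10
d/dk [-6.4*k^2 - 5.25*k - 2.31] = -12.8*k - 5.25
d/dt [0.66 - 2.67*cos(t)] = 2.67*sin(t)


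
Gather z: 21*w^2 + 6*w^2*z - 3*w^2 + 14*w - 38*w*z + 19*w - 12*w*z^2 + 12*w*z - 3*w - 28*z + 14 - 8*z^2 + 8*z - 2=18*w^2 + 30*w + z^2*(-12*w - 8) + z*(6*w^2 - 26*w - 20) + 12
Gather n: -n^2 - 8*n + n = -n^2 - 7*n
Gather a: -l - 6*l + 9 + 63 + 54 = 126 - 7*l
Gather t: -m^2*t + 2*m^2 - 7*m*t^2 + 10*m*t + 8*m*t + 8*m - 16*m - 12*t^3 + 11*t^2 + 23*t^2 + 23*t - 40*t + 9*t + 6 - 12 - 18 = 2*m^2 - 8*m - 12*t^3 + t^2*(34 - 7*m) + t*(-m^2 + 18*m - 8) - 24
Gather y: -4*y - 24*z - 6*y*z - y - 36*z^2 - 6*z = y*(-6*z - 5) - 36*z^2 - 30*z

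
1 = 1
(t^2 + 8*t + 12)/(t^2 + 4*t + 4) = (t + 6)/(t + 2)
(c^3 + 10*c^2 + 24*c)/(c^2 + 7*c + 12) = c*(c + 6)/(c + 3)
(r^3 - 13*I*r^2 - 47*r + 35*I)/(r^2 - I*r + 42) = (r^2 - 6*I*r - 5)/(r + 6*I)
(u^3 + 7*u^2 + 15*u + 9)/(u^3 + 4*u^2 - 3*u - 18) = (u + 1)/(u - 2)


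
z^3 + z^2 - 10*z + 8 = (z - 2)*(z - 1)*(z + 4)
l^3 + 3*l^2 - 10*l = l*(l - 2)*(l + 5)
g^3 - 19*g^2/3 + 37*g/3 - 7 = (g - 3)*(g - 7/3)*(g - 1)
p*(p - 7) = p^2 - 7*p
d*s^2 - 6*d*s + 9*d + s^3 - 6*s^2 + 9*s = (d + s)*(s - 3)^2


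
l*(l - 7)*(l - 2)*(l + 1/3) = l^4 - 26*l^3/3 + 11*l^2 + 14*l/3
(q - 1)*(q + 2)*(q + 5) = q^3 + 6*q^2 + 3*q - 10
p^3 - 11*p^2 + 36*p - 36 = (p - 6)*(p - 3)*(p - 2)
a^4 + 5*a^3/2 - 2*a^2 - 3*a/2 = a*(a - 1)*(a + 1/2)*(a + 3)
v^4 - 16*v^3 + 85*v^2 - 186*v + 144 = (v - 8)*(v - 3)^2*(v - 2)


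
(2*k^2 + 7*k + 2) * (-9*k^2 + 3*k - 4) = -18*k^4 - 57*k^3 - 5*k^2 - 22*k - 8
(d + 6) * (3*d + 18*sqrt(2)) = 3*d^2 + 18*d + 18*sqrt(2)*d + 108*sqrt(2)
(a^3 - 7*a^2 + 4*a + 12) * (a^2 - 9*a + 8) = a^5 - 16*a^4 + 75*a^3 - 80*a^2 - 76*a + 96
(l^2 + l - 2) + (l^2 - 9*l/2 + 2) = 2*l^2 - 7*l/2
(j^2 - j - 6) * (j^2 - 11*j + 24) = j^4 - 12*j^3 + 29*j^2 + 42*j - 144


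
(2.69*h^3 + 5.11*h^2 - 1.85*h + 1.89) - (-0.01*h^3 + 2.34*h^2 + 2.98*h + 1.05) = 2.7*h^3 + 2.77*h^2 - 4.83*h + 0.84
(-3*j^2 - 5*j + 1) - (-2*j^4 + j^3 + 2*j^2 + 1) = 2*j^4 - j^3 - 5*j^2 - 5*j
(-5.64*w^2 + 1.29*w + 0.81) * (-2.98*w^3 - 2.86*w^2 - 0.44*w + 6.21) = 16.8072*w^5 + 12.2862*w^4 - 3.6216*w^3 - 37.9086*w^2 + 7.6545*w + 5.0301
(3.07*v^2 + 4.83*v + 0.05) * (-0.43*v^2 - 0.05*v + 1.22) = -1.3201*v^4 - 2.2304*v^3 + 3.4824*v^2 + 5.8901*v + 0.061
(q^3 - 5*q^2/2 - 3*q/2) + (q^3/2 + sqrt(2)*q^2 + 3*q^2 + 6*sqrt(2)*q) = 3*q^3/2 + q^2/2 + sqrt(2)*q^2 - 3*q/2 + 6*sqrt(2)*q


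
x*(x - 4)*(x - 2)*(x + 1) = x^4 - 5*x^3 + 2*x^2 + 8*x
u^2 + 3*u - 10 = (u - 2)*(u + 5)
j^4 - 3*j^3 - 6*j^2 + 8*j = j*(j - 4)*(j - 1)*(j + 2)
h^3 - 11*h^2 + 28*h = h*(h - 7)*(h - 4)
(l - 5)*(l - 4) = l^2 - 9*l + 20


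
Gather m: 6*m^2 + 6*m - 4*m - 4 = 6*m^2 + 2*m - 4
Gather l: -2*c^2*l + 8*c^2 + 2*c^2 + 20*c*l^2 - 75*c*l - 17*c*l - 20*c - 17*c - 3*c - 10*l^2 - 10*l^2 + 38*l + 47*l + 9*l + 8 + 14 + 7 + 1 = 10*c^2 - 40*c + l^2*(20*c - 20) + l*(-2*c^2 - 92*c + 94) + 30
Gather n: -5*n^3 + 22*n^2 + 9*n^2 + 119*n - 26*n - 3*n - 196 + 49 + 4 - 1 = -5*n^3 + 31*n^2 + 90*n - 144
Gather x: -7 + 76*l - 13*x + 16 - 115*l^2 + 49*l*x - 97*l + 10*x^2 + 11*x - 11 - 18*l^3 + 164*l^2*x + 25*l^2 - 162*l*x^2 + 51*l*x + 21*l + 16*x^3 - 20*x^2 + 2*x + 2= -18*l^3 - 90*l^2 + 16*x^3 + x^2*(-162*l - 10) + x*(164*l^2 + 100*l)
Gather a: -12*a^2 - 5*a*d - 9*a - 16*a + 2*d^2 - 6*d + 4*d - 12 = -12*a^2 + a*(-5*d - 25) + 2*d^2 - 2*d - 12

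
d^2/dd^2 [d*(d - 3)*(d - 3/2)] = 6*d - 9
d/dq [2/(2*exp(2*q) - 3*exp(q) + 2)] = (6 - 8*exp(q))*exp(q)/(2*exp(2*q) - 3*exp(q) + 2)^2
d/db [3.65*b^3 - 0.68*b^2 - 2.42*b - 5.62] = 10.95*b^2 - 1.36*b - 2.42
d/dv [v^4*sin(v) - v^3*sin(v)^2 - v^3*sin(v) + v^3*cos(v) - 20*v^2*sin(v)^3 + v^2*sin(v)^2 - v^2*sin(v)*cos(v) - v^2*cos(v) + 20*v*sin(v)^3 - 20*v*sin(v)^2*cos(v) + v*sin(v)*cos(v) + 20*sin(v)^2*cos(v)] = v^4*cos(v) + 3*v^3*sin(v) - v^3*sin(2*v) - v^3*cos(v) - 2*v^2*sin(v) + v^2*sin(2*v) - 12*v^2*cos(v) + v^2*cos(2*v)/2 + 15*v^2*cos(3*v) - 3*v^2/2 - 25*v*sin(v) - v*sin(2*v) - 5*v*sin(3*v) + 13*v*cos(v) - 15*v*cos(3*v) + v + 10*sin(v) + sin(2*v)/2 + 10*sin(3*v) - 5*cos(v) + 5*cos(3*v)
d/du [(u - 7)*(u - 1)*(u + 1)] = 3*u^2 - 14*u - 1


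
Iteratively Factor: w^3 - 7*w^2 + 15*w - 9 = (w - 1)*(w^2 - 6*w + 9) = (w - 3)*(w - 1)*(w - 3)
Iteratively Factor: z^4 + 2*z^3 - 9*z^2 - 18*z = (z + 2)*(z^3 - 9*z) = (z - 3)*(z + 2)*(z^2 + 3*z) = (z - 3)*(z + 2)*(z + 3)*(z)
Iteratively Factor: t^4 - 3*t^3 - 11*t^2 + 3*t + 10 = (t - 1)*(t^3 - 2*t^2 - 13*t - 10) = (t - 1)*(t + 1)*(t^2 - 3*t - 10) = (t - 1)*(t + 1)*(t + 2)*(t - 5)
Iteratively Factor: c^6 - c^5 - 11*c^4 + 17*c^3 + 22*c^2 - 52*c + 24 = (c + 3)*(c^5 - 4*c^4 + c^3 + 14*c^2 - 20*c + 8) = (c - 2)*(c + 3)*(c^4 - 2*c^3 - 3*c^2 + 8*c - 4) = (c - 2)*(c - 1)*(c + 3)*(c^3 - c^2 - 4*c + 4) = (c - 2)*(c - 1)^2*(c + 3)*(c^2 - 4) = (c - 2)^2*(c - 1)^2*(c + 3)*(c + 2)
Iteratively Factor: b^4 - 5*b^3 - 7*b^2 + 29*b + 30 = (b - 3)*(b^3 - 2*b^2 - 13*b - 10) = (b - 3)*(b + 1)*(b^2 - 3*b - 10) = (b - 3)*(b + 1)*(b + 2)*(b - 5)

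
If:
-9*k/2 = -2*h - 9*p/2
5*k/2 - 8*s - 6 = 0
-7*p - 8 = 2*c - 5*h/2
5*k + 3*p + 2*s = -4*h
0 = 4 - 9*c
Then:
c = 4/9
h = 4184/3219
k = -6604/28971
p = -7780/9657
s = -23792/28971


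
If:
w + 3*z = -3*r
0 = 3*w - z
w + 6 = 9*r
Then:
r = 20/31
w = -6/31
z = -18/31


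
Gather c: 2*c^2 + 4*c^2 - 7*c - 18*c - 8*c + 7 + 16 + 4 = 6*c^2 - 33*c + 27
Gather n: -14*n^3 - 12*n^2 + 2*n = -14*n^3 - 12*n^2 + 2*n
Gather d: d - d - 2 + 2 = 0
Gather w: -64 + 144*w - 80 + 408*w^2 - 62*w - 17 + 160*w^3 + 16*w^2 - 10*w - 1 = 160*w^3 + 424*w^2 + 72*w - 162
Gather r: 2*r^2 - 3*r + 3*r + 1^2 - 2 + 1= 2*r^2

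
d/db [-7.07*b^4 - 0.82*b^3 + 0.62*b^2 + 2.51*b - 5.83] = -28.28*b^3 - 2.46*b^2 + 1.24*b + 2.51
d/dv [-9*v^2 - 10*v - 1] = -18*v - 10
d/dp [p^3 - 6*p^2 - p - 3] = 3*p^2 - 12*p - 1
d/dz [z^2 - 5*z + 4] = 2*z - 5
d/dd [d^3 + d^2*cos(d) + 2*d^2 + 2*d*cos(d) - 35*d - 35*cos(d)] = -d^2*sin(d) + 3*d^2 + 2*sqrt(2)*d*cos(d + pi/4) + 4*d + 35*sin(d) + 2*cos(d) - 35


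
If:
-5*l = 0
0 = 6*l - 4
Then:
No Solution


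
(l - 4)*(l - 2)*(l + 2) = l^3 - 4*l^2 - 4*l + 16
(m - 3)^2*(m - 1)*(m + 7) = m^4 - 34*m^2 + 96*m - 63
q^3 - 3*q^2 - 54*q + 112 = (q - 8)*(q - 2)*(q + 7)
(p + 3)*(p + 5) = p^2 + 8*p + 15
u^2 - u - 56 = (u - 8)*(u + 7)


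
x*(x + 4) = x^2 + 4*x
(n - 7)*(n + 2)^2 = n^3 - 3*n^2 - 24*n - 28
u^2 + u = u*(u + 1)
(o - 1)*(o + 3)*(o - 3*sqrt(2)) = o^3 - 3*sqrt(2)*o^2 + 2*o^2 - 6*sqrt(2)*o - 3*o + 9*sqrt(2)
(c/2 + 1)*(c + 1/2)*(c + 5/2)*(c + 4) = c^4/2 + 9*c^3/2 + 109*c^2/8 + 63*c/4 + 5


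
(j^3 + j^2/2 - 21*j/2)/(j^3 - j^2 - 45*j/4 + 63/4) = 2*j/(2*j - 3)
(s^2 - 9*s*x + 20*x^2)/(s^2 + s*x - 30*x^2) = (s - 4*x)/(s + 6*x)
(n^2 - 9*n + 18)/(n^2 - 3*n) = (n - 6)/n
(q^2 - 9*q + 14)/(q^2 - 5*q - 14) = (q - 2)/(q + 2)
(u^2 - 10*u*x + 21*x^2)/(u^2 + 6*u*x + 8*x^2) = (u^2 - 10*u*x + 21*x^2)/(u^2 + 6*u*x + 8*x^2)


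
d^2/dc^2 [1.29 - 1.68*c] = 0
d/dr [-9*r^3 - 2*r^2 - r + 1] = -27*r^2 - 4*r - 1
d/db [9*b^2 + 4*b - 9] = 18*b + 4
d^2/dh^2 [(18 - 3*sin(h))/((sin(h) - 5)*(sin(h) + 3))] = 3*(sin(h)^5 - 22*sin(h)^4 + 124*sin(h)^3 - 378*sin(h)^2 + 243*sin(h) + 288)/((sin(h) - 5)^3*(sin(h) + 3)^3)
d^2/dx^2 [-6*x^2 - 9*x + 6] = -12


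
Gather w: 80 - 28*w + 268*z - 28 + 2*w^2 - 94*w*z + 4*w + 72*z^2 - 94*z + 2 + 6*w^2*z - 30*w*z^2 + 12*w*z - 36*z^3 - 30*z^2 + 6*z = w^2*(6*z + 2) + w*(-30*z^2 - 82*z - 24) - 36*z^3 + 42*z^2 + 180*z + 54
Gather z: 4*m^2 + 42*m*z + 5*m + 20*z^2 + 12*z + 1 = 4*m^2 + 5*m + 20*z^2 + z*(42*m + 12) + 1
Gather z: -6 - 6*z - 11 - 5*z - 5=-11*z - 22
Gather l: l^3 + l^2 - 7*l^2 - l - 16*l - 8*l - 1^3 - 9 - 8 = l^3 - 6*l^2 - 25*l - 18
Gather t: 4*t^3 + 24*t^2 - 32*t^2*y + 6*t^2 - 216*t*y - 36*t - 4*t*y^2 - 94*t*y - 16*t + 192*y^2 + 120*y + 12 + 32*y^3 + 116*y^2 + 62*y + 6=4*t^3 + t^2*(30 - 32*y) + t*(-4*y^2 - 310*y - 52) + 32*y^3 + 308*y^2 + 182*y + 18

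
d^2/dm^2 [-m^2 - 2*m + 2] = -2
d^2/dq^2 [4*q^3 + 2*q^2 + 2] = 24*q + 4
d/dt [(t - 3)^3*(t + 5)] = 4*(t - 3)^2*(t + 3)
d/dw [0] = 0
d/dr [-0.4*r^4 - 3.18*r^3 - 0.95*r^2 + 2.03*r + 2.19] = -1.6*r^3 - 9.54*r^2 - 1.9*r + 2.03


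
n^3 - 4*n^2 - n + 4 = (n - 4)*(n - 1)*(n + 1)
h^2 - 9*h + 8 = (h - 8)*(h - 1)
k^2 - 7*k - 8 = (k - 8)*(k + 1)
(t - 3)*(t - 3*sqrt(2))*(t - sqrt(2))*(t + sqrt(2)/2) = t^4 - 7*sqrt(2)*t^3/2 - 3*t^3 + 2*t^2 + 21*sqrt(2)*t^2/2 - 6*t + 3*sqrt(2)*t - 9*sqrt(2)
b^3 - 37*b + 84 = (b - 4)*(b - 3)*(b + 7)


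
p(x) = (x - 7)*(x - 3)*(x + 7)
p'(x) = (x - 7)*(x - 3) + (x - 7)*(x + 7) + (x - 3)*(x + 7) = 3*x^2 - 6*x - 49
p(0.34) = 130.03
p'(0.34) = -50.69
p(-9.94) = -644.46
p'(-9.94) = 307.05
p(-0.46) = 168.81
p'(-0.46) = -45.61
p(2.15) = 37.72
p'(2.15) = -48.03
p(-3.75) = 235.83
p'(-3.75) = 15.69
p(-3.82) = 234.66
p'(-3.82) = 17.70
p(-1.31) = 203.79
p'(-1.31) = -35.99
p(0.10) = 142.07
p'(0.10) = -49.57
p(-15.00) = -3168.00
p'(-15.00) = 716.00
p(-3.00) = 240.00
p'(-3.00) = -4.00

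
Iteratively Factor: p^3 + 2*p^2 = (p)*(p^2 + 2*p) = p^2*(p + 2)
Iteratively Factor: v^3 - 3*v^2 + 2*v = (v - 2)*(v^2 - v) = (v - 2)*(v - 1)*(v)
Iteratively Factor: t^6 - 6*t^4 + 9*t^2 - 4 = (t + 1)*(t^5 - t^4 - 5*t^3 + 5*t^2 + 4*t - 4) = (t + 1)^2*(t^4 - 2*t^3 - 3*t^2 + 8*t - 4) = (t + 1)^2*(t + 2)*(t^3 - 4*t^2 + 5*t - 2) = (t - 2)*(t + 1)^2*(t + 2)*(t^2 - 2*t + 1) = (t - 2)*(t - 1)*(t + 1)^2*(t + 2)*(t - 1)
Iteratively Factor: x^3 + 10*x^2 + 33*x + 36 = (x + 3)*(x^2 + 7*x + 12) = (x + 3)^2*(x + 4)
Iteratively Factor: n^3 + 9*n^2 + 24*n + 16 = (n + 1)*(n^2 + 8*n + 16) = (n + 1)*(n + 4)*(n + 4)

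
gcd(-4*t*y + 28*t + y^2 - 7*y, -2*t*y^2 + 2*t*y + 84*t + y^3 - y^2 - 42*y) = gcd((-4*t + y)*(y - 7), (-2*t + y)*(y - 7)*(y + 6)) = y - 7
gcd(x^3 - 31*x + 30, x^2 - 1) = x - 1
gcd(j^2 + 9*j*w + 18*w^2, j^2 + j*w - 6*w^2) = j + 3*w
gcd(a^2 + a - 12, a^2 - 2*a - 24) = a + 4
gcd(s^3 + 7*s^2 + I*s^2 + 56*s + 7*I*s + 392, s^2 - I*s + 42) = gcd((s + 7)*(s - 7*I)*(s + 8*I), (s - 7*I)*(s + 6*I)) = s - 7*I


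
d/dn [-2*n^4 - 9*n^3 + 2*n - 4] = -8*n^3 - 27*n^2 + 2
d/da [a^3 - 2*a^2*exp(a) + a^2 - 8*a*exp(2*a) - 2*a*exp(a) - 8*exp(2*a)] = -2*a^2*exp(a) + 3*a^2 - 16*a*exp(2*a) - 6*a*exp(a) + 2*a - 24*exp(2*a) - 2*exp(a)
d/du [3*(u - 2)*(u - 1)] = 6*u - 9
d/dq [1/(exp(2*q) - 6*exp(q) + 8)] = 2*(3 - exp(q))*exp(q)/(exp(2*q) - 6*exp(q) + 8)^2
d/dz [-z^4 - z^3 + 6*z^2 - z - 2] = -4*z^3 - 3*z^2 + 12*z - 1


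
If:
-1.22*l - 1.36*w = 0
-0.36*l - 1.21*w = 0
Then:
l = 0.00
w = 0.00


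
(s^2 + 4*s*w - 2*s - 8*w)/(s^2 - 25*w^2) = (s^2 + 4*s*w - 2*s - 8*w)/(s^2 - 25*w^2)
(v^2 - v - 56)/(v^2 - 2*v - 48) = (v + 7)/(v + 6)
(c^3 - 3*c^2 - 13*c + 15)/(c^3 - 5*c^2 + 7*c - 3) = (c^2 - 2*c - 15)/(c^2 - 4*c + 3)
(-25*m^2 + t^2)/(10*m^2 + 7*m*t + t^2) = (-5*m + t)/(2*m + t)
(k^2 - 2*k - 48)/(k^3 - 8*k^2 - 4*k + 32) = (k + 6)/(k^2 - 4)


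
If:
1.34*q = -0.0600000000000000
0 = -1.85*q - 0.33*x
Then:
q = -0.04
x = 0.25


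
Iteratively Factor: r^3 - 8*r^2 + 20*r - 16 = (r - 2)*(r^2 - 6*r + 8) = (r - 4)*(r - 2)*(r - 2)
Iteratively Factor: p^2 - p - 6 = (p + 2)*(p - 3)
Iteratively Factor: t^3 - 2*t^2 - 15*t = (t - 5)*(t^2 + 3*t) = (t - 5)*(t + 3)*(t)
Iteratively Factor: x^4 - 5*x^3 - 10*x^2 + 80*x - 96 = (x - 3)*(x^3 - 2*x^2 - 16*x + 32) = (x - 3)*(x + 4)*(x^2 - 6*x + 8) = (x - 3)*(x - 2)*(x + 4)*(x - 4)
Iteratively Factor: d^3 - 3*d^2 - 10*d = (d)*(d^2 - 3*d - 10) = d*(d - 5)*(d + 2)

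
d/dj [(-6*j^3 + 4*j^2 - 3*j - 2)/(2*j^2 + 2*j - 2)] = (-6*j^4 - 12*j^3 + 25*j^2 - 4*j + 5)/(2*(j^4 + 2*j^3 - j^2 - 2*j + 1))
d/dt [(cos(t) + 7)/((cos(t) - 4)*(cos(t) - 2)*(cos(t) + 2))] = (-109*cos(t) + 17*cos(2*t) + cos(3*t) - 71)*sin(t)/(2*(cos(t) - 4)^2*(cos(t) - 2)^2*(cos(t) + 2)^2)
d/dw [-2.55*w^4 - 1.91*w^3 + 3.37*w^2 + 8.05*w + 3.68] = -10.2*w^3 - 5.73*w^2 + 6.74*w + 8.05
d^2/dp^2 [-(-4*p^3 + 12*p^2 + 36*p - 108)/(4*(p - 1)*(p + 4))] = 2*(13*p^3 + 9*p^2 + 183*p + 195)/(p^6 + 9*p^5 + 15*p^4 - 45*p^3 - 60*p^2 + 144*p - 64)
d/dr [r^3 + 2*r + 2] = 3*r^2 + 2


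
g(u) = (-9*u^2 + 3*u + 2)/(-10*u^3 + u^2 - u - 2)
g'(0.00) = -1.00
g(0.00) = -1.00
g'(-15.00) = 0.00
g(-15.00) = -0.06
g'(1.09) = 0.27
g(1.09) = 0.37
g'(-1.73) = -0.33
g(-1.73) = -0.55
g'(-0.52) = -461.36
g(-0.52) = -10.15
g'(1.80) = -0.09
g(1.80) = 0.37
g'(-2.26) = -0.19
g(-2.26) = -0.42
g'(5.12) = -0.03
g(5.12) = 0.17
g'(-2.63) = -0.14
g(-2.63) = -0.36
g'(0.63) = 1.93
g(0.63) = -0.07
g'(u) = (3 - 18*u)/(-10*u^3 + u^2 - u - 2) + (-9*u^2 + 3*u + 2)*(30*u^2 - 2*u + 1)/(-10*u^3 + u^2 - u - 2)^2 = 2*(-45*u^4 + 30*u^3 + 33*u^2 + 16*u - 2)/(100*u^6 - 20*u^5 + 21*u^4 + 38*u^3 - 3*u^2 + 4*u + 4)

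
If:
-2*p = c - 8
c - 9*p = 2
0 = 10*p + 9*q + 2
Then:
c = 76/11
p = 6/11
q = -82/99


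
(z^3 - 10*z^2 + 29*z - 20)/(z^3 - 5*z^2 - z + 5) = (z - 4)/(z + 1)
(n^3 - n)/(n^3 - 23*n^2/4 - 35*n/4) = 4*(1 - n^2)/(-4*n^2 + 23*n + 35)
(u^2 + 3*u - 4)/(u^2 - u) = (u + 4)/u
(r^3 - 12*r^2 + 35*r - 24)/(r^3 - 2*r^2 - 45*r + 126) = (r^2 - 9*r + 8)/(r^2 + r - 42)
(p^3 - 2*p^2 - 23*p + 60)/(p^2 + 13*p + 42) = (p^3 - 2*p^2 - 23*p + 60)/(p^2 + 13*p + 42)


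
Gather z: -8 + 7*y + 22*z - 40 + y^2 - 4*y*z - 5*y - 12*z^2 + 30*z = y^2 + 2*y - 12*z^2 + z*(52 - 4*y) - 48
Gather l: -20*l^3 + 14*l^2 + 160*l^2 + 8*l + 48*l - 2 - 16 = -20*l^3 + 174*l^2 + 56*l - 18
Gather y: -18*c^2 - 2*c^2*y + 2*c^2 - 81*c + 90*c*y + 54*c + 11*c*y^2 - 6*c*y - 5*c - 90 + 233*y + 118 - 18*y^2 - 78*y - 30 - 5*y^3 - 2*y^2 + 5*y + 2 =-16*c^2 - 32*c - 5*y^3 + y^2*(11*c - 20) + y*(-2*c^2 + 84*c + 160)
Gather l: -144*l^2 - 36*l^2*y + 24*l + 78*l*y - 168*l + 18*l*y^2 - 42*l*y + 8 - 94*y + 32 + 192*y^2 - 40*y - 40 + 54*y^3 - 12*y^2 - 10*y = l^2*(-36*y - 144) + l*(18*y^2 + 36*y - 144) + 54*y^3 + 180*y^2 - 144*y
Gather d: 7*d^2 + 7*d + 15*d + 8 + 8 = 7*d^2 + 22*d + 16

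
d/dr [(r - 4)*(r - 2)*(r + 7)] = 3*r^2 + 2*r - 34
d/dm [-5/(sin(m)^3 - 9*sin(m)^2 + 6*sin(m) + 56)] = 15*(sin(m)^2 - 6*sin(m) + 2)*cos(m)/(sin(m)^3 - 9*sin(m)^2 + 6*sin(m) + 56)^2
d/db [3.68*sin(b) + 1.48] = 3.68*cos(b)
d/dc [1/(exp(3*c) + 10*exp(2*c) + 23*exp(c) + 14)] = (-3*exp(2*c) - 20*exp(c) - 23)*exp(c)/(exp(3*c) + 10*exp(2*c) + 23*exp(c) + 14)^2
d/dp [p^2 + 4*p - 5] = 2*p + 4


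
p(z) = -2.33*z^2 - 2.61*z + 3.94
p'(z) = -4.66*z - 2.61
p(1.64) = -6.61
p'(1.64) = -10.25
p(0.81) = 0.30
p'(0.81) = -6.38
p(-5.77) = -58.57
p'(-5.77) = 24.28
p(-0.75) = 4.59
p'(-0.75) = 0.88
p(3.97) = -43.14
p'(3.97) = -21.11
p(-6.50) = -77.54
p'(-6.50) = 27.68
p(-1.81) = 1.03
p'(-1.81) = 5.82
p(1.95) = -10.01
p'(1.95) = -11.70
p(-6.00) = -64.28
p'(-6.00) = 25.35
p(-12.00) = -300.26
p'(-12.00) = 53.31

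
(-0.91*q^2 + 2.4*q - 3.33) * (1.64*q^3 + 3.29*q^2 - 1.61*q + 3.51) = -1.4924*q^5 + 0.942099999999999*q^4 + 3.8999*q^3 - 18.0138*q^2 + 13.7853*q - 11.6883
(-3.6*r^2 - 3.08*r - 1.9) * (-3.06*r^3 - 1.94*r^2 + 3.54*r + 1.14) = 11.016*r^5 + 16.4088*r^4 - 0.954799999999999*r^3 - 11.3212*r^2 - 10.2372*r - 2.166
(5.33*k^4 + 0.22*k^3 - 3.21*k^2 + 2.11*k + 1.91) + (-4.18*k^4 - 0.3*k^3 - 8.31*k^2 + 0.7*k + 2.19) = 1.15*k^4 - 0.08*k^3 - 11.52*k^2 + 2.81*k + 4.1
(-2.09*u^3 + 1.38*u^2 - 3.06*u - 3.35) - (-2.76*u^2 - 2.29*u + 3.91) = -2.09*u^3 + 4.14*u^2 - 0.77*u - 7.26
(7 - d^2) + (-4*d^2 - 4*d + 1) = -5*d^2 - 4*d + 8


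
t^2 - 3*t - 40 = (t - 8)*(t + 5)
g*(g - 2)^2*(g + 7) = g^4 + 3*g^3 - 24*g^2 + 28*g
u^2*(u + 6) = u^3 + 6*u^2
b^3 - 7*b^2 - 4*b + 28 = (b - 7)*(b - 2)*(b + 2)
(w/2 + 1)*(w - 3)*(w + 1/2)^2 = w^4/2 - 27*w^2/8 - 25*w/8 - 3/4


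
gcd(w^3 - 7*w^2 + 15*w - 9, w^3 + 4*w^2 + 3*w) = 1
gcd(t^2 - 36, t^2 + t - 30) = t + 6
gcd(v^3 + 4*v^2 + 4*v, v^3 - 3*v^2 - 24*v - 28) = v^2 + 4*v + 4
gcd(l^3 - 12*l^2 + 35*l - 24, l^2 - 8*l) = l - 8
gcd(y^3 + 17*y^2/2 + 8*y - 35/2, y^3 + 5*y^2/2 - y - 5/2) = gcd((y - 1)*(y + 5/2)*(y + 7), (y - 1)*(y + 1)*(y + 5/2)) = y^2 + 3*y/2 - 5/2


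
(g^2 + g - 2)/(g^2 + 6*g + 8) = (g - 1)/(g + 4)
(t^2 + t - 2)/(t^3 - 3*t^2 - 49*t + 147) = (t^2 + t - 2)/(t^3 - 3*t^2 - 49*t + 147)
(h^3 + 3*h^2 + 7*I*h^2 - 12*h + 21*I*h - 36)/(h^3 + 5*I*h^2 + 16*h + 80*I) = (h^2 + 3*h*(1 + I) + 9*I)/(h^2 + I*h + 20)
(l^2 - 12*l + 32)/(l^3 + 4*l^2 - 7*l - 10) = (l^2 - 12*l + 32)/(l^3 + 4*l^2 - 7*l - 10)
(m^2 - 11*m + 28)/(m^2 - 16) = (m - 7)/(m + 4)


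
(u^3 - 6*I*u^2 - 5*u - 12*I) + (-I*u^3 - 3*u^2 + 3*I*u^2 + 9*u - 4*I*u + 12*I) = u^3 - I*u^3 - 3*u^2 - 3*I*u^2 + 4*u - 4*I*u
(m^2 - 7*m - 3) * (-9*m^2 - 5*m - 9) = -9*m^4 + 58*m^3 + 53*m^2 + 78*m + 27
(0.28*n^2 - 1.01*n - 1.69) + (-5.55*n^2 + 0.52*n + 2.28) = -5.27*n^2 - 0.49*n + 0.59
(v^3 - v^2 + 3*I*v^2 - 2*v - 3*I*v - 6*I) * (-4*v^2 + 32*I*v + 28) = -4*v^5 + 4*v^4 + 20*I*v^4 - 60*v^3 - 20*I*v^3 + 68*v^2 + 44*I*v^2 + 136*v - 84*I*v - 168*I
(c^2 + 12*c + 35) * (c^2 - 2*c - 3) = c^4 + 10*c^3 + 8*c^2 - 106*c - 105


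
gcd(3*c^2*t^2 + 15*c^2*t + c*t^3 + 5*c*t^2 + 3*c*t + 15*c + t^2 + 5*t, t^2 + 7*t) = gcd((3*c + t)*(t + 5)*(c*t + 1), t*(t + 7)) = 1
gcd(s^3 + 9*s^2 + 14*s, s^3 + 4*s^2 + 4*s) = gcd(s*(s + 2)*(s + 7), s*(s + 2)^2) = s^2 + 2*s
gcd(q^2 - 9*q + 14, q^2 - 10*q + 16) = q - 2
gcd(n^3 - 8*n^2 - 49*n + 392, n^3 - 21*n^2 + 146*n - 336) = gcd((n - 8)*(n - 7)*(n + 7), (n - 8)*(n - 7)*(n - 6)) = n^2 - 15*n + 56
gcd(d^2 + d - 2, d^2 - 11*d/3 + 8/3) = d - 1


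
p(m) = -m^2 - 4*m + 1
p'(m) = -2*m - 4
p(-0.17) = 1.65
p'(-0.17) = -3.66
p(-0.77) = 3.49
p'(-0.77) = -2.46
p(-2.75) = 4.44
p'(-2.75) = 1.50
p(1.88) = -10.05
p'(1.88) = -7.76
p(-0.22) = 1.83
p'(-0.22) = -3.56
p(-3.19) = 3.58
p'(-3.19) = 2.38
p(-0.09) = 1.35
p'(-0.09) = -3.82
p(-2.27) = 4.93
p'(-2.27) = 0.54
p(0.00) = 1.00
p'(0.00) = -4.00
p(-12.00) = -95.00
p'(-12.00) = 20.00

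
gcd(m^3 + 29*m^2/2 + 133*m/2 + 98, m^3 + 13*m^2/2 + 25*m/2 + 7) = m + 7/2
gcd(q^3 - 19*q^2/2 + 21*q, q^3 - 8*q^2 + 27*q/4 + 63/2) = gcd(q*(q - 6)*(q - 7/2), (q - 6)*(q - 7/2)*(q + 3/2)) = q^2 - 19*q/2 + 21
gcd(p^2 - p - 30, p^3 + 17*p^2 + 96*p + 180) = p + 5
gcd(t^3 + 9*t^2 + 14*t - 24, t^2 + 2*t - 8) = t + 4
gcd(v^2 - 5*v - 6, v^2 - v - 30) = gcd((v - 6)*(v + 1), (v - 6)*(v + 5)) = v - 6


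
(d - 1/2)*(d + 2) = d^2 + 3*d/2 - 1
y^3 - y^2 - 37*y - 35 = (y - 7)*(y + 1)*(y + 5)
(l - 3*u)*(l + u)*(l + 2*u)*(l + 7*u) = l^4 + 7*l^3*u - 7*l^2*u^2 - 55*l*u^3 - 42*u^4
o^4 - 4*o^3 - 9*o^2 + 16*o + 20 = (o - 5)*(o - 2)*(o + 1)*(o + 2)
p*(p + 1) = p^2 + p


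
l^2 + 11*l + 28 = (l + 4)*(l + 7)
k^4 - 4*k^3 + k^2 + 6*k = k*(k - 3)*(k - 2)*(k + 1)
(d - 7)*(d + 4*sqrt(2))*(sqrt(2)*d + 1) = sqrt(2)*d^3 - 7*sqrt(2)*d^2 + 9*d^2 - 63*d + 4*sqrt(2)*d - 28*sqrt(2)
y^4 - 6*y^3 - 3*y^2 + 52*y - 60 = (y - 5)*(y - 2)^2*(y + 3)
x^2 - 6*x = x*(x - 6)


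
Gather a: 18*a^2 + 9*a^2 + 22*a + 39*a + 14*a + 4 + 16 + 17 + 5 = 27*a^2 + 75*a + 42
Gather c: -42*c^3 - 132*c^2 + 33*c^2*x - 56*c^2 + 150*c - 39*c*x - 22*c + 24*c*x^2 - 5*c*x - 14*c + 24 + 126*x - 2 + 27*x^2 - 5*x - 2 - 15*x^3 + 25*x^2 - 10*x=-42*c^3 + c^2*(33*x - 188) + c*(24*x^2 - 44*x + 114) - 15*x^3 + 52*x^2 + 111*x + 20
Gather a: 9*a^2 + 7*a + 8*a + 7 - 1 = 9*a^2 + 15*a + 6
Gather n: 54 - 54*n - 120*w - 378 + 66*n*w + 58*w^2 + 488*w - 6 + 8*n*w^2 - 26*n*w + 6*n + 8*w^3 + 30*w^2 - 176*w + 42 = n*(8*w^2 + 40*w - 48) + 8*w^3 + 88*w^2 + 192*w - 288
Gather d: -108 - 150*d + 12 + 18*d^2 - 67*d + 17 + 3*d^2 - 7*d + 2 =21*d^2 - 224*d - 77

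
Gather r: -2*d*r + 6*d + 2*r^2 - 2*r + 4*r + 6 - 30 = 6*d + 2*r^2 + r*(2 - 2*d) - 24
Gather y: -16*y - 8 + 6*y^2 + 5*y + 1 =6*y^2 - 11*y - 7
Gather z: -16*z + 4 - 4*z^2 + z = -4*z^2 - 15*z + 4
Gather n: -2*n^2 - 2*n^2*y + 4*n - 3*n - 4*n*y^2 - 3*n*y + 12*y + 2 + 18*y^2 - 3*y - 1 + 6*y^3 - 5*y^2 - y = n^2*(-2*y - 2) + n*(-4*y^2 - 3*y + 1) + 6*y^3 + 13*y^2 + 8*y + 1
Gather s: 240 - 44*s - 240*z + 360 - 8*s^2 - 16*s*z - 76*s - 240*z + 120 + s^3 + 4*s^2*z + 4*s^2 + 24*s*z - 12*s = s^3 + s^2*(4*z - 4) + s*(8*z - 132) - 480*z + 720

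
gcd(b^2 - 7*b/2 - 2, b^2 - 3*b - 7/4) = b + 1/2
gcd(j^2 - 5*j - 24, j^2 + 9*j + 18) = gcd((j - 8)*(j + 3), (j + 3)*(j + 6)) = j + 3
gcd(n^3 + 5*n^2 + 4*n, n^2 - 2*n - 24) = n + 4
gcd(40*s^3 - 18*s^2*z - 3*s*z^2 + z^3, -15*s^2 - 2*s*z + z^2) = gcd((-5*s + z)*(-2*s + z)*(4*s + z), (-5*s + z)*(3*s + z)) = -5*s + z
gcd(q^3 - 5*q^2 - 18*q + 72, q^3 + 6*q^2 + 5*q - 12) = q + 4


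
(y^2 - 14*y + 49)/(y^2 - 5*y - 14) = (y - 7)/(y + 2)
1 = 1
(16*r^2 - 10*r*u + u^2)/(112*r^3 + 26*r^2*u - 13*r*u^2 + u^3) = (2*r - u)/(14*r^2 + 5*r*u - u^2)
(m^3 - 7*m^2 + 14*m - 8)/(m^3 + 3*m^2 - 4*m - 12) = (m^2 - 5*m + 4)/(m^2 + 5*m + 6)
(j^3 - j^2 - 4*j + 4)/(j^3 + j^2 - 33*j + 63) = (j^3 - j^2 - 4*j + 4)/(j^3 + j^2 - 33*j + 63)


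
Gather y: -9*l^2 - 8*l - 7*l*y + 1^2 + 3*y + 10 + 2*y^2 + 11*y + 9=-9*l^2 - 8*l + 2*y^2 + y*(14 - 7*l) + 20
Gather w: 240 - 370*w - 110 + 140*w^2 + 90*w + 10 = 140*w^2 - 280*w + 140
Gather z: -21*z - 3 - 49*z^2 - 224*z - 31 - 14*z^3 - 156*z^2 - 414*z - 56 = -14*z^3 - 205*z^2 - 659*z - 90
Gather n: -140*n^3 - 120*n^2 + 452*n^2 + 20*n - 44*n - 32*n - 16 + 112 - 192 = -140*n^3 + 332*n^2 - 56*n - 96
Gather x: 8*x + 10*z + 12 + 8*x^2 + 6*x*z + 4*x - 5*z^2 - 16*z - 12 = 8*x^2 + x*(6*z + 12) - 5*z^2 - 6*z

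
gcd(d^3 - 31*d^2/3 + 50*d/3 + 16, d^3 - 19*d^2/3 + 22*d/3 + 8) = d^2 - 7*d/3 - 2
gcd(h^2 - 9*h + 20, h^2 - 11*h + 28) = h - 4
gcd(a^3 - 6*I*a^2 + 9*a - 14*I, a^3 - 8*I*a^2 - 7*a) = a^2 - 8*I*a - 7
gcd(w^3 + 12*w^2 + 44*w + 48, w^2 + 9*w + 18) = w + 6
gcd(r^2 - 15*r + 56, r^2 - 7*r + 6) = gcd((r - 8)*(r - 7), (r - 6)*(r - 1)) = 1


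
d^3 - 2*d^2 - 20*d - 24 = (d - 6)*(d + 2)^2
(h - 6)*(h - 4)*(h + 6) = h^3 - 4*h^2 - 36*h + 144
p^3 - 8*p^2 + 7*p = p*(p - 7)*(p - 1)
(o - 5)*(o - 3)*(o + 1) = o^3 - 7*o^2 + 7*o + 15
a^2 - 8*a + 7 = (a - 7)*(a - 1)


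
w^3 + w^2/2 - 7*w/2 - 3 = (w - 2)*(w + 1)*(w + 3/2)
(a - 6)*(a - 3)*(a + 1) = a^3 - 8*a^2 + 9*a + 18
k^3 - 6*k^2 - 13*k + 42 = (k - 7)*(k - 2)*(k + 3)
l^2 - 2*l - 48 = (l - 8)*(l + 6)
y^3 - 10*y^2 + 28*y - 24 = (y - 6)*(y - 2)^2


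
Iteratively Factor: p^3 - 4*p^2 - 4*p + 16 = (p - 2)*(p^2 - 2*p - 8) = (p - 4)*(p - 2)*(p + 2)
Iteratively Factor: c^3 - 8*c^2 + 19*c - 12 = (c - 1)*(c^2 - 7*c + 12) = (c - 3)*(c - 1)*(c - 4)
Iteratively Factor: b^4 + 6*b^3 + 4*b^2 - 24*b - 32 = (b + 4)*(b^3 + 2*b^2 - 4*b - 8) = (b + 2)*(b + 4)*(b^2 - 4) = (b - 2)*(b + 2)*(b + 4)*(b + 2)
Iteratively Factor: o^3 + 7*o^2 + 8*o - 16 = (o + 4)*(o^2 + 3*o - 4) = (o + 4)^2*(o - 1)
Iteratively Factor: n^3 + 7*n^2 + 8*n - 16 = (n - 1)*(n^2 + 8*n + 16) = (n - 1)*(n + 4)*(n + 4)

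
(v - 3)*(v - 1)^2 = v^3 - 5*v^2 + 7*v - 3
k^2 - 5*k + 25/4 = (k - 5/2)^2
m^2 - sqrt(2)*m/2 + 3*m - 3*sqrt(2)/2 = (m + 3)*(m - sqrt(2)/2)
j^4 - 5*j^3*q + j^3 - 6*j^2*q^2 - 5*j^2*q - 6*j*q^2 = j*(j + 1)*(j - 6*q)*(j + q)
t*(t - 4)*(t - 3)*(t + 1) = t^4 - 6*t^3 + 5*t^2 + 12*t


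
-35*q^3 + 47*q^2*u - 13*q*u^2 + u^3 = (-7*q + u)*(-5*q + u)*(-q + u)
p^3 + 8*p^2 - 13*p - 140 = (p - 4)*(p + 5)*(p + 7)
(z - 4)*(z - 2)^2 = z^3 - 8*z^2 + 20*z - 16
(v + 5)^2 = v^2 + 10*v + 25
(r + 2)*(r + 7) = r^2 + 9*r + 14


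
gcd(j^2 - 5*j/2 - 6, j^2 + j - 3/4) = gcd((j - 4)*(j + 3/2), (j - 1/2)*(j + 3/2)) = j + 3/2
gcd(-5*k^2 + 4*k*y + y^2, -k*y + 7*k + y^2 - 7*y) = -k + y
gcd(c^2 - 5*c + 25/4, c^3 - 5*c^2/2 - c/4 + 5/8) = c - 5/2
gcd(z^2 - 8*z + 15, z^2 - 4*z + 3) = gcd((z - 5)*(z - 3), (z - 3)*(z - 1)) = z - 3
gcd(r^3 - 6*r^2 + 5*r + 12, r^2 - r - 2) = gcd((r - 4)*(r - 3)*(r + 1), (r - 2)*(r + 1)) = r + 1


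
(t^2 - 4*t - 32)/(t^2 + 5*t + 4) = (t - 8)/(t + 1)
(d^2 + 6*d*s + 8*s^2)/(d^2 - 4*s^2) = (-d - 4*s)/(-d + 2*s)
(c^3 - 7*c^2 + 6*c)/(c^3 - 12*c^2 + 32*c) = (c^2 - 7*c + 6)/(c^2 - 12*c + 32)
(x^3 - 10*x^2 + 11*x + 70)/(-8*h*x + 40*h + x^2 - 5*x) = (x^2 - 5*x - 14)/(-8*h + x)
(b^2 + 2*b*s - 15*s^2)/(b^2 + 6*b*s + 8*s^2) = (b^2 + 2*b*s - 15*s^2)/(b^2 + 6*b*s + 8*s^2)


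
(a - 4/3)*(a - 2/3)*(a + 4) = a^3 + 2*a^2 - 64*a/9 + 32/9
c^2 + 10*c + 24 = (c + 4)*(c + 6)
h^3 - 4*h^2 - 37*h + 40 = (h - 8)*(h - 1)*(h + 5)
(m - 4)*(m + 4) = m^2 - 16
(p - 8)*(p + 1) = p^2 - 7*p - 8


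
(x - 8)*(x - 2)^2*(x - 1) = x^4 - 13*x^3 + 48*x^2 - 68*x + 32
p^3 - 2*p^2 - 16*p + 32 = (p - 4)*(p - 2)*(p + 4)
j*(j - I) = j^2 - I*j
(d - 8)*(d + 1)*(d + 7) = d^3 - 57*d - 56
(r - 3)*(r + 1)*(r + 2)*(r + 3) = r^4 + 3*r^3 - 7*r^2 - 27*r - 18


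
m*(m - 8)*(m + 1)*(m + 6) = m^4 - m^3 - 50*m^2 - 48*m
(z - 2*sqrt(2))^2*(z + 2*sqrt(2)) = z^3 - 2*sqrt(2)*z^2 - 8*z + 16*sqrt(2)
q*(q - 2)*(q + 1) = q^3 - q^2 - 2*q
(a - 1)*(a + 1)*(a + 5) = a^3 + 5*a^2 - a - 5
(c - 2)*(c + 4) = c^2 + 2*c - 8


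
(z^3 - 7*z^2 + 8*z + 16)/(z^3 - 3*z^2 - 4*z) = (z - 4)/z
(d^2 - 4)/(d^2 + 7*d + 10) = (d - 2)/(d + 5)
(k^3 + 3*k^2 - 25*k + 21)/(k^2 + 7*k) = k - 4 + 3/k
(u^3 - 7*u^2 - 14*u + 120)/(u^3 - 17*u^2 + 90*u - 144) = (u^2 - u - 20)/(u^2 - 11*u + 24)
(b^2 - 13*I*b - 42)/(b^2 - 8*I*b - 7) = (b - 6*I)/(b - I)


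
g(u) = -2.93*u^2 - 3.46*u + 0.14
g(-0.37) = 1.02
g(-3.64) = -26.09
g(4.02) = -61.12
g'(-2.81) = 13.01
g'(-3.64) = 17.87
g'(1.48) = -12.13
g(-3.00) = -15.85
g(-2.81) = -13.27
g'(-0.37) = -1.29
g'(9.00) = -56.20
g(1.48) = -11.40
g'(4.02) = -27.02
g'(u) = -5.86*u - 3.46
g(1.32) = -9.53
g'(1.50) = -12.25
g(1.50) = -11.64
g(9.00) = -268.33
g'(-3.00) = 14.12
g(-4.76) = -49.78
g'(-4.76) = 24.43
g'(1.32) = -11.20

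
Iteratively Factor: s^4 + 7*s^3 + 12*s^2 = (s + 4)*(s^3 + 3*s^2) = s*(s + 4)*(s^2 + 3*s) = s^2*(s + 4)*(s + 3)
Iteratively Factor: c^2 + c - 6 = (c - 2)*(c + 3)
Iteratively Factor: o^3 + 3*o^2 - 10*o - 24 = (o - 3)*(o^2 + 6*o + 8) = (o - 3)*(o + 2)*(o + 4)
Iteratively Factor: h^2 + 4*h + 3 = (h + 1)*(h + 3)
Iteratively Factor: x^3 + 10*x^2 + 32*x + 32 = (x + 2)*(x^2 + 8*x + 16) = (x + 2)*(x + 4)*(x + 4)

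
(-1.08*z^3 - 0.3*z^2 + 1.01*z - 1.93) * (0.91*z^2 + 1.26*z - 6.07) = -0.9828*z^5 - 1.6338*z^4 + 7.0967*z^3 + 1.3373*z^2 - 8.5625*z + 11.7151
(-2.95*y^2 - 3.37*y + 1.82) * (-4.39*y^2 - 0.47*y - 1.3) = 12.9505*y^4 + 16.1808*y^3 - 2.5709*y^2 + 3.5256*y - 2.366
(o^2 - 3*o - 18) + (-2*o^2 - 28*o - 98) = -o^2 - 31*o - 116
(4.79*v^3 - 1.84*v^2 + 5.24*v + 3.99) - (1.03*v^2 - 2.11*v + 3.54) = 4.79*v^3 - 2.87*v^2 + 7.35*v + 0.45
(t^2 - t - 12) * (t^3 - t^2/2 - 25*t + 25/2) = t^5 - 3*t^4/2 - 73*t^3/2 + 87*t^2/2 + 575*t/2 - 150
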